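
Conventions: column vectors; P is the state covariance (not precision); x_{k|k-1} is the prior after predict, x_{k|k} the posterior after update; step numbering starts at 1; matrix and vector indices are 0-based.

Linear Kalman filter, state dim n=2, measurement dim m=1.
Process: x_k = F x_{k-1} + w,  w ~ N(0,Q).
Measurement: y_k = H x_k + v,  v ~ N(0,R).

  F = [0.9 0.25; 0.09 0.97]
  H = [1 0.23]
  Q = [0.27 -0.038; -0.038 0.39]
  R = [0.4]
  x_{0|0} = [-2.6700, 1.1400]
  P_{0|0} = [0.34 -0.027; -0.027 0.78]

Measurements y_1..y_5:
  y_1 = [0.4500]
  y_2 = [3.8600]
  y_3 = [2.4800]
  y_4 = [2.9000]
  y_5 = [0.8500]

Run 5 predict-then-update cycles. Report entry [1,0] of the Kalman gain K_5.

K[1,0] = 0.5208

step 1: x^-=[-2.1180, 0.8655]  P^-=[0.5820 0.1545; 0.1545 1.1219]  S=[1.1124]  K=[0.5551; 0.3709]  nu=[2.3689]  x^+=[-0.8029, 1.7441]  P^+=[0.2392 -0.0745; -0.0745 0.9689]
step 2: x^-=[-0.2866, 1.6195]  P^-=[0.4908 0.1496; 0.1496 1.2906]  S=[1.0279]  K=[0.5109; 0.4344]  nu=[3.7742]  x^+=[1.6418, 3.2588]  P^+=[0.2224 -0.0785; -0.0785 1.0967]
step 3: x^-=[2.2923, 3.3088]  P^-=[0.4834 0.1757; 0.1757 1.4100]  S=[1.0388]  K=[0.5042; 0.4813]  nu=[-0.5733]  x^+=[2.0032, 3.0329]  P^+=[0.2193 -0.0764; -0.0764 1.1693]
step 4: x^-=[2.5611, 3.1222]  P^-=[0.4863 0.1949; 0.1949 1.4787]  S=[1.0542]  K=[0.5038; 0.5075]  nu=[-0.3792]  x^+=[2.3700, 2.9297]  P^+=[0.2187 -0.0747; -0.0747 1.2072]
step 5: x^-=[2.8655, 3.0551]  P^-=[0.4890 0.2056; 0.2056 1.5146]  S=[1.0637]  K=[0.5042; 0.5208]  nu=[-2.7182]  x^+=[1.4950, 1.6396]  P^+=[0.2186 -0.0737; -0.0737 1.2261]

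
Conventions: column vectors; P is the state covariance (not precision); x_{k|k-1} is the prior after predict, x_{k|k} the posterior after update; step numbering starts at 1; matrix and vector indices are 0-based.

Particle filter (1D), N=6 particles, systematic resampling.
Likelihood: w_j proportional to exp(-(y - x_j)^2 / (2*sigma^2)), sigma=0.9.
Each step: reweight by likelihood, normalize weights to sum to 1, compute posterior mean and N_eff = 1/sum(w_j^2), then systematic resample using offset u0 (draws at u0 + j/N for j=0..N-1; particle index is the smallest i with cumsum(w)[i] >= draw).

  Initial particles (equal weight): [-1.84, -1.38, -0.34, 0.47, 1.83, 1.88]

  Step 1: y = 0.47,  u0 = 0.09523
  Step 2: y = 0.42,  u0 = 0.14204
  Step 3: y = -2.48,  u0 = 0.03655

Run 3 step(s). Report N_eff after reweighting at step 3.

N_eff = 2.4760

step 1: w=[0.0152, 0.0496, 0.2736, 0.4103, 0.1310, 0.1203]  mean=0.4691  Neff=3.6033  idx=[2, 2, 3, 3, 4, 5]
step 2: w=[0.1769, 0.1769, 0.2522, 0.2522, 0.0740, 0.0678]  mean=0.3797  Neff=5.0031  idx=[0, 1, 2, 3, 3, 5]
step 3: w=[0.4473, 0.4473, 0.0351, 0.0351, 0.0351, 0.0001]  mean=-0.2546  Neff=2.4760  idx=[0, 0, 0, 1, 1, 1]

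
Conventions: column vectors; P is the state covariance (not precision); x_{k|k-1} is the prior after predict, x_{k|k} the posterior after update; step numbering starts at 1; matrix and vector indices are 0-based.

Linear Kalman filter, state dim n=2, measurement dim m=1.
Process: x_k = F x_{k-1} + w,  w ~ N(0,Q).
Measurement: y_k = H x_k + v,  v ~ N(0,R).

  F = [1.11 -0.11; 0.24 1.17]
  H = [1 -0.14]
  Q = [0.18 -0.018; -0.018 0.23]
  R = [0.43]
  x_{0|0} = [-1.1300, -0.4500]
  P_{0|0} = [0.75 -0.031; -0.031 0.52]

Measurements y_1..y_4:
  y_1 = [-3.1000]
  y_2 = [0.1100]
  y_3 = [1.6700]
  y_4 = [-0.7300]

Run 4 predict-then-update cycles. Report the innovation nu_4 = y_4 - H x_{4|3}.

step 1: x^-=[-1.2048, -0.7977]  P^-=[1.1179 0.0754; 0.0754 0.9676]  S=[1.5458]  K=[0.7164; -0.0388]  nu=[-2.0069]  x^+=[-2.6425, -0.7198]  P^+=[0.3246 0.1184; 0.1184 0.9653]
step 2: x^-=[-2.8540, -1.4763]  P^-=[0.5627 0.0949; 0.0949 1.6366]  S=[0.9982]  K=[0.5504; -0.1344]  nu=[2.7573]  x^+=[-1.3363, -1.8470]  P^+=[0.2603 0.1688; 0.1688 1.6186]
step 3: x^-=[-1.2802, -2.4817]  P^-=[0.4791 0.0578; 0.0578 2.5554]  S=[0.9430]  K=[0.4995; -0.3181]  nu=[2.6027]  x^+=[0.0198, -3.3096]  P^+=[0.2438 0.2076; 0.2076 2.4600]
step 4: x^-=[0.3861, -3.8674]  P^-=[0.4595 -0.0055; -0.0055 3.7282]  S=[0.9641]  K=[0.4774; -0.5471]  nu=[-1.6575]  x^+=[-0.4052, -2.9607]  P^+=[0.2398 0.2463; 0.2463 3.4396]

innov = [-1.6575]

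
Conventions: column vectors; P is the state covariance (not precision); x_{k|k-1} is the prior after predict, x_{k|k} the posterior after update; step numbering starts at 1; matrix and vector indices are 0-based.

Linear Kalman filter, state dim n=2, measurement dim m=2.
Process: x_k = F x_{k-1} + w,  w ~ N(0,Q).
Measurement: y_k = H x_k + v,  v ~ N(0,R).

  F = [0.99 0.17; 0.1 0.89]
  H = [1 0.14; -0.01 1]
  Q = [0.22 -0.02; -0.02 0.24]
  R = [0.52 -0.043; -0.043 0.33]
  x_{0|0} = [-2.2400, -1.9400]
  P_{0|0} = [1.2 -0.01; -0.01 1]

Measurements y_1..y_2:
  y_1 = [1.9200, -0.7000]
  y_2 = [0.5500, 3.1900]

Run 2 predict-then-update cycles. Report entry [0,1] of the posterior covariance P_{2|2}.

step 1: x^-=[-2.5474, -1.9506]  P^-=[1.4217 0.2411; 0.2411 1.0423]  S=[2.0296 0.3295; 0.3295 1.3676]  K=[0.7183 -0.0071; 0.0700 0.7435]  nu=[4.7405, 1.2251]  x^+=[0.8487, -0.7079]  P^+=[0.3779 -0.0295; -0.0295 0.2421]
step 2: x^-=[0.7199, -0.5452]  P^-=[0.5875 0.0276; 0.0276 0.4303]  S=[1.1236 0.0389; 0.0389 0.7598]  K=[0.5262 0.0016; 0.0587 0.5629]  nu=[-0.0936, 3.7424]  x^+=[0.6767, 1.5561]  P^+=[0.2763 -0.0193; -0.0193 0.1831]

P_post[0,1] = -0.0193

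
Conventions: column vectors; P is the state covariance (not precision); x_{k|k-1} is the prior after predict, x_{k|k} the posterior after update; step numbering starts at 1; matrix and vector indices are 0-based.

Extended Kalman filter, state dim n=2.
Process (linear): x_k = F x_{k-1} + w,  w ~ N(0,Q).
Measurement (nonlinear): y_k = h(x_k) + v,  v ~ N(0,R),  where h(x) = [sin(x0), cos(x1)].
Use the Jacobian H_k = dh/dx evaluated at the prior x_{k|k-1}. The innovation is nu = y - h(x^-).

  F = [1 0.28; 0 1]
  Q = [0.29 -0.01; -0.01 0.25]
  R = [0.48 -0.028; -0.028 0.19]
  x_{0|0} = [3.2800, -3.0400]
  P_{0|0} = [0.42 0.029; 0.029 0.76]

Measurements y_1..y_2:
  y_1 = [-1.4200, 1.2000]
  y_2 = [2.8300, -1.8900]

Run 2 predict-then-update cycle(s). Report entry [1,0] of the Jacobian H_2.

H_jac[1,0] = 0.0000

step 1: x^-=[2.4288, -3.0400]  P^-=[0.7858 0.2318; 0.2318 1.0100]  H_jac=[-0.7565 0.0000; 0.0000 0.1014]  S=[0.9298 -0.0458; -0.0458 0.2004]  K=[-0.6408 -0.0291; -0.1653 0.4734]  nu=[-2.0739, 2.1948]  x^+=[3.6940, -1.6581]  P^+=[0.4055 0.1224; 0.1224 0.9325]
step 2: x^-=[3.2297, -1.6581]  P^-=[0.8372 0.3735; 0.3735 1.1825]  H_jac=[-0.9961 0.0000; 0.0000 0.9962]  S=[1.3107 -0.3986; -0.3986 1.3635]  K=[-0.6073 0.0953; -0.0232 0.8572]  nu=[2.9180, -1.8028]  x^+=[1.2859, -3.2710]  P^+=[0.2953 0.0353; 0.0353 0.1641]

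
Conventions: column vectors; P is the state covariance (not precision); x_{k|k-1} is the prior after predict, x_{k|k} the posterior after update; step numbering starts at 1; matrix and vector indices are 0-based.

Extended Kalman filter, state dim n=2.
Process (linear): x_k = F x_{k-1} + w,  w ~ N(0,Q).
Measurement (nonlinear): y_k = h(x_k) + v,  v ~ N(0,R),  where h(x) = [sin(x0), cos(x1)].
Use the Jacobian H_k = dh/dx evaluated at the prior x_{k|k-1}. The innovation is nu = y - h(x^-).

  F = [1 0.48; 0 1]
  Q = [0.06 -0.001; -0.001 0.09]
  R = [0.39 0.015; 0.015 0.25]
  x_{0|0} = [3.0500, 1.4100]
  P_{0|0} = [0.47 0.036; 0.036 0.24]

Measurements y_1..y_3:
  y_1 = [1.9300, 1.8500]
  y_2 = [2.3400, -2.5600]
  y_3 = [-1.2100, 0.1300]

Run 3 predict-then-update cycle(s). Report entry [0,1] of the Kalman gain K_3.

K[0,1] = -0.2028

step 1: x^-=[3.7268, 1.4100]  P^-=[0.6199 0.1502; 0.1502 0.3300]  H_jac=[-0.8336 0.0000; 0.0000 -0.9871]  S=[0.8207 0.1386; 0.1386 0.5715]  K=[-0.6108 -0.1113; -0.0587 -0.5557]  nu=[2.4824, 1.6899]  x^+=[2.0225, 0.3252]  P^+=[0.2878 0.0375; 0.0375 0.1416]
step 2: x^-=[2.1786, 0.3252]  P^-=[0.4164 0.1045; 0.1045 0.2316]  H_jac=[-0.5711 0.0000; 0.0000 -0.3195]  S=[0.5258 0.0341; 0.0341 0.2736]  K=[-0.4479 -0.0662; -0.0967 -0.2584]  nu=[1.5191, -3.5076]  x^+=[1.7303, 1.0846]  P^+=[0.3076 0.0728; 0.0728 0.2067]
step 3: x^-=[2.2509, 1.0846]  P^-=[0.4852 0.1711; 0.1711 0.2967]  H_jac=[-0.6289 0.0000; 0.0000 -0.8841]  S=[0.5819 0.1101; 0.1101 0.4819]  K=[-0.4860 -0.2028; -0.0856 -0.5248]  nu=[-1.9875, -0.3373]  x^+=[3.2853, 1.4317]  P^+=[0.3062 0.0656; 0.0656 0.1499]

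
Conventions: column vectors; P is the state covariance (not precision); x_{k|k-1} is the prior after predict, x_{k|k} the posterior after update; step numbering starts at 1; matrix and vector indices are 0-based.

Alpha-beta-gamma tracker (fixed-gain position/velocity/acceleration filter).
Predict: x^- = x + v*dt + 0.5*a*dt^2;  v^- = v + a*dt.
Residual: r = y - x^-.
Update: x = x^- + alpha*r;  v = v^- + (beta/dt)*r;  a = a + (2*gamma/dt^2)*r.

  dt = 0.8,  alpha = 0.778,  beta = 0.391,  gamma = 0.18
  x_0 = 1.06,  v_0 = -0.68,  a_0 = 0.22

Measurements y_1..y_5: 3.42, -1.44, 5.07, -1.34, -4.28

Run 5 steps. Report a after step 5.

step 1: x_pred=0.5864  r=2.8336  x^+=2.7909  v^+=0.8809  a^+=1.8139
step 2: x_pred=4.0761  r=-5.5161  x^+=-0.2154  v^+=-0.3640  a^+=-1.2889
step 3: x_pred=-0.9190  r=5.9890  x^+=3.7404  v^+=1.5320  a^+=2.0799
step 4: x_pred=5.6316  r=-6.9716  x^+=0.2077  v^+=-0.2114  a^+=-1.8416
step 5: x_pred=-0.5507  r=-3.7293  x^+=-3.4521  v^+=-3.5074  a^+=-3.9393

a_post = -3.9393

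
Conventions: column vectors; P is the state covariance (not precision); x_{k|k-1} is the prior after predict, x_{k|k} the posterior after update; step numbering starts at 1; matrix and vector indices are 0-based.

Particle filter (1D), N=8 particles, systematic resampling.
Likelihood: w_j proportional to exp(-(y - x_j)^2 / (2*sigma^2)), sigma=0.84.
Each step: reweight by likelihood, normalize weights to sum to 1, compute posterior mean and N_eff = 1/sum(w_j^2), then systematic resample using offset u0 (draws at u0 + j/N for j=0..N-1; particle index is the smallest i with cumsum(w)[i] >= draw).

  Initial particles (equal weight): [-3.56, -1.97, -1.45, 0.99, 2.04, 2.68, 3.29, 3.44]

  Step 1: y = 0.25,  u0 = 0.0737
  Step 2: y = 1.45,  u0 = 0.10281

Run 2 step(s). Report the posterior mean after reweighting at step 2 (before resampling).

step 1: w=[0.0000, 0.0317, 0.1346, 0.7077, 0.1077, 0.0159, 0.0015, 0.0008]  mean=0.7128  Neff=1.8801  idx=[2, 3, 3, 3, 3, 3, 3, 4]
step 2: w=[0.0004, 0.1447, 0.1447, 0.1447, 0.1447, 0.1447, 0.1447, 0.1314]  mean=1.1269  Neff=6.9986  idx=[1, 2, 3, 4, 5, 6, 6, 7]

post_mean = 1.1269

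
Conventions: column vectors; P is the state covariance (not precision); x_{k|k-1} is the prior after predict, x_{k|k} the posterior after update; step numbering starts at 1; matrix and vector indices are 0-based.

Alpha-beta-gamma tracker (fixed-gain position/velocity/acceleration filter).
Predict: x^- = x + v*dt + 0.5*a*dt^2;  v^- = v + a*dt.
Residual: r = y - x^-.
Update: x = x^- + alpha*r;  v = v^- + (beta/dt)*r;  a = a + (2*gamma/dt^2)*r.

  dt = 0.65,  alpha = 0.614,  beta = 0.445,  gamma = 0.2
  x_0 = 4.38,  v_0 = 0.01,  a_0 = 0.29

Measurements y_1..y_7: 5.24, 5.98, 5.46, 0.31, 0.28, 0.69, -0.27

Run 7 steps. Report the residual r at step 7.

step 1: x_pred=4.4478  r=0.7922  x^+=4.9342  v^+=0.7409  a^+=1.0400
step 2: x_pred=5.6355  r=0.3445  x^+=5.8470  v^+=1.6528  a^+=1.3662
step 3: x_pred=7.2099  r=-1.7499  x^+=6.1355  v^+=1.3428  a^+=-0.2905
step 4: x_pred=6.9469  r=-6.6369  x^+=2.8718  v^+=-3.3898  a^+=-6.5740
step 5: x_pred=-0.7203  r=1.0003  x^+=-0.1061  v^+=-6.9781  a^+=-5.6270
step 6: x_pred=-5.8306  r=6.5206  x^+=-1.8269  v^+=-6.1716  a^+=0.5463
step 7: x_pred=-5.7230  r=5.4530  x^+=-2.3749  v^+=-2.0832  a^+=5.7089

resid = 5.4530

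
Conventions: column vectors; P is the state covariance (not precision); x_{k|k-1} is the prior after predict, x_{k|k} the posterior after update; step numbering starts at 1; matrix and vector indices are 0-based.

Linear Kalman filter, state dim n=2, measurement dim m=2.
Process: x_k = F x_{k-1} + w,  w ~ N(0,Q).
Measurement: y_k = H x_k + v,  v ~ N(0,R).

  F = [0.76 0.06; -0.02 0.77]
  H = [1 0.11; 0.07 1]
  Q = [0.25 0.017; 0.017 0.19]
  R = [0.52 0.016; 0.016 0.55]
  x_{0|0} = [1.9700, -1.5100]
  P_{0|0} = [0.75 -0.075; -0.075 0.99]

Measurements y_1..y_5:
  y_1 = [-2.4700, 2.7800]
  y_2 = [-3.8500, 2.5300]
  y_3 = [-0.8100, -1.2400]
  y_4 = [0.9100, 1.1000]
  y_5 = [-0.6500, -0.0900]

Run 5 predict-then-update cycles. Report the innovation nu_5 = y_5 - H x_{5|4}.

step 1: x^-=[1.4066, -1.2021]  P^-=[0.6799 0.0075; 0.0075 0.7796]  S=[1.2110 0.1569; 0.1569 1.3340]  K=[0.5654 -0.0252; 0.0013 0.5847]  nu=[-3.7444, 3.8836]  x^+=[-0.8083, 1.0637]  P^+=[0.2964 -0.0256; -0.0256 0.3234]
step 2: x^-=[-0.5505, 0.8352]  P^-=[0.4200 0.0125; 0.0125 0.3826]  S=[0.9474 0.1001; 0.1001 0.9364]  K=[0.4451 -0.0028; 0.0145 0.4080]  nu=[-3.3914, 1.7333]  x^+=[-2.0649, 1.4931]  P^+=[0.2326 -0.0107; -0.0107 0.2254]
step 3: x^-=[-1.4797, 1.1910]  P^-=[0.3842 0.0176; 0.0176 0.3240]  S=[0.9120 0.0963; 0.0963 0.8784]  K=[0.4229 0.0043; 0.0195 0.3682]  nu=[0.5387, -2.3274]  x^+=[-1.2619, 0.3446]  P^+=[0.2207 -0.0063; -0.0063 0.2032]
step 4: x^-=[-0.9384, 0.2906]  P^-=[0.3776 0.0194; 0.0194 0.3108]  S=[0.9056 0.0961; 0.0961 0.8653]  K=[0.4186 0.0064; 0.0211 0.3584]  nu=[1.8164, 0.8751]  x^+=[-0.1724, 0.6425]  P^+=[0.2184 -0.0051; -0.0051 0.1978]
step 5: x^-=[-0.0924, 0.4982]  P^-=[0.3764 0.0199; 0.0199 0.3075]  S=[0.9045 0.0962; 0.0962 0.8621]  K=[0.4178 0.0070; 0.0215 0.3559]  nu=[-0.6124, -0.5817]  x^+=[-0.3523, 0.2780]  P^+=[0.2179 -0.0047; -0.0047 0.1964]

innov = [-0.6124, -0.5817]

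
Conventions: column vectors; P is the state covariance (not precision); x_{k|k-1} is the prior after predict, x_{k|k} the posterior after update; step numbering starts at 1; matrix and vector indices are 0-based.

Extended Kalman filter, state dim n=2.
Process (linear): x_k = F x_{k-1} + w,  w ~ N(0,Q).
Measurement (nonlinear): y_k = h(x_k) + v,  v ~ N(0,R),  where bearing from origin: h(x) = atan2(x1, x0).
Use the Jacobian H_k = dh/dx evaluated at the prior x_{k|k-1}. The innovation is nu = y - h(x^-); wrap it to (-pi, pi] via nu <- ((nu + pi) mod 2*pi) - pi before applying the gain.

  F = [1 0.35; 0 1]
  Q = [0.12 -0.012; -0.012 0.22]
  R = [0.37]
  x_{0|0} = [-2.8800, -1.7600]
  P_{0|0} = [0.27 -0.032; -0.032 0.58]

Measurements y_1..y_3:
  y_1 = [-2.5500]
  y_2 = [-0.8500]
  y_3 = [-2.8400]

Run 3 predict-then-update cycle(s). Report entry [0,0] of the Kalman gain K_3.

K[0,0] = -0.0266

step 1: x^-=[-3.4960, -1.7600]  P^-=[0.4387 0.1590; 0.1590 0.8000]  H_jac=[0.1149 -0.2282]  S=[0.4091]  K=[0.0345; -0.4016]  nu=[0.1252]  x^+=[-3.4917, -1.8103]  P^+=[0.4382 0.1647; 0.1647 0.7340]
step 2: x^-=[-4.1253, -1.8103]  P^-=[0.7633 0.4096; 0.4096 0.9540]  H_jac=[0.0892 -0.2033]  S=[0.4006]  K=[-0.0378; -0.3928]  nu=[1.8781]  x^+=[-4.1964, -2.5481]  P^+=[0.7628 0.4036; 0.4036 0.8922]
step 3: x^-=[-5.0882, -2.5481]  P^-=[1.2746 0.7039; 0.7039 1.1122]  H_jac=[0.0787 -0.1571]  S=[0.3879]  K=[-0.0266; -0.3077]  nu=[-0.1627]  x^+=[-5.0839, -2.4980]  P^+=[1.2743 0.7007; 0.7007 1.0755]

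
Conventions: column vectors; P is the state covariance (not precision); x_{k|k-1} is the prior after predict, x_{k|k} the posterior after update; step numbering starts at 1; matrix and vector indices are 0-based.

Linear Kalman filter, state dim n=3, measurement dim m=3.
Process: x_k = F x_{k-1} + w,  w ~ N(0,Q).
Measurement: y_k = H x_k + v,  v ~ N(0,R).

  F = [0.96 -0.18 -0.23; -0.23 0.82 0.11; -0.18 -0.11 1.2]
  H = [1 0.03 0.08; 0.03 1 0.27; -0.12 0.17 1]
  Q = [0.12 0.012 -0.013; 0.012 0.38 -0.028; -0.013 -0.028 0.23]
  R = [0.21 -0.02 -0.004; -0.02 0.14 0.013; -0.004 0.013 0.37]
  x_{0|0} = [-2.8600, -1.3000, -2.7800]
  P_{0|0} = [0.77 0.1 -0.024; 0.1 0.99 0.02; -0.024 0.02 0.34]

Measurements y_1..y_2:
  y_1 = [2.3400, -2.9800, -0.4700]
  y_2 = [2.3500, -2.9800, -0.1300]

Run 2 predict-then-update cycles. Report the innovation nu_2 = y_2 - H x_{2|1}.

step 1: x^-=[-1.8722, -0.7140, -2.6782]  P^-=[0.8574 -0.2379 -0.2601; -0.2379 1.0576 -0.0262; -0.2601 -0.0262 0.7656]  S=[1.0172 -0.2572 -0.3385; -0.2572 1.2216 0.3969; -0.3385 0.3969 1.2417]  K=[0.7722 -0.0350 -0.1031; -0.0270 0.8963 -0.1472; 0.0060 -0.0728 0.6630]  nu=[4.4479, -1.4867, 2.1049]  x^+=[1.3975, -2.4768, -1.1476]  P^+=[0.1654 -0.0217 -0.0182; -0.0217 0.1436 -0.0697; -0.0182 -0.0697 0.2540]
step 2: x^-=[2.0513, -2.4786, -1.3562]  P^-=[0.3003 -0.0585 -0.1156; -0.0585 0.4849 -0.0603; -0.1156 -0.0603 0.6283]  S=[0.4924 -0.0782 -0.1142; -0.0782 0.6330 0.2079; -0.1142 0.2079 1.0263]  K=[0.5622 -0.0288 -0.0891; -0.0054 0.7796 -0.1301; 0.0022 -0.0373 0.6235]  nu=[0.4815, -0.1968, 1.8937]  x^+=[2.1590, -2.8810, -0.1670]  P^+=[0.1209 -0.0151 -0.0185; -0.0151 0.1245 -0.0610; -0.0185 -0.0610 0.2384]

innov = [0.4815, -0.1968, 1.8937]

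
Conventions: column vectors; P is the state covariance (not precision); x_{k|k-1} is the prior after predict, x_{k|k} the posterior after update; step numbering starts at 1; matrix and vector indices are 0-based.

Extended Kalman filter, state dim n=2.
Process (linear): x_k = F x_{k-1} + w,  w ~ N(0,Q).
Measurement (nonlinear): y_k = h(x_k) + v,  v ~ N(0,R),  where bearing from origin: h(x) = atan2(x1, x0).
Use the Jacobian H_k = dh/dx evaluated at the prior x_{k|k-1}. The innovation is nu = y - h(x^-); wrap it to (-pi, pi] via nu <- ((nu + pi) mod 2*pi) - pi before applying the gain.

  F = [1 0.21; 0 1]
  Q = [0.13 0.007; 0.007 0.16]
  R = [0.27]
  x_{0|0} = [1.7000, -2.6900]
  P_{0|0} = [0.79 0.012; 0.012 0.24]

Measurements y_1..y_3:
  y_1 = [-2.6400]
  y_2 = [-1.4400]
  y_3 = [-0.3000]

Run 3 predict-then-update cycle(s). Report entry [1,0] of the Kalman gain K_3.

step 1: x^-=[1.1351, -2.6900]  P^-=[0.9356 0.0694; 0.0694 0.4000]  H_jac=[0.3156 0.1332]  S=[0.3761]  K=[0.8096; 0.1999]  nu=[-1.4685]  x^+=[-0.0538, -2.9835]  P^+=[0.6891 0.0085; 0.0085 0.3850]
step 2: x^-=[-0.6803, -2.9835]  P^-=[0.8397 0.0964; 0.0964 0.5450]  H_jac=[0.3186 -0.0727]  S=[0.3537]  K=[0.7367; -0.0251]  nu=[0.3550]  x^+=[-0.4188, -2.9924]  P^+=[0.6478 0.1029; 0.1029 0.5448]
step 3: x^-=[-1.0472, -2.9924]  P^-=[0.8450 0.2243; 0.2243 0.7048]  H_jac=[0.2977 -0.1042]  S=[0.3386]  K=[0.6739; -0.0196]  nu=[1.6074]  x^+=[0.0360, -3.0239]  P^+=[0.6912 0.2288; 0.2288 0.7046]

K[1,0] = -0.0196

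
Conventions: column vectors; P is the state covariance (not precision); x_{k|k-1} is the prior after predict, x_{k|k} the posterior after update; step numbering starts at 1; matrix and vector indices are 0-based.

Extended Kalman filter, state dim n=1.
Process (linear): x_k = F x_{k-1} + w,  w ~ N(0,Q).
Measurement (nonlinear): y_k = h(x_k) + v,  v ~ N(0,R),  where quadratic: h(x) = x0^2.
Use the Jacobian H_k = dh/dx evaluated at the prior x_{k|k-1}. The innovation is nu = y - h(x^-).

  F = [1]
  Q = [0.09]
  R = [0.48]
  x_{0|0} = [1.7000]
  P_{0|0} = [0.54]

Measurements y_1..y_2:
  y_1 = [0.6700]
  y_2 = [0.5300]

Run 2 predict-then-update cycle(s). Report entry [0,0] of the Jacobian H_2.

step 1: x^-=[1.7000]  P^-=[0.6300]  H_jac=[3.4000]  S=[7.7628]  K=[0.2759]  nu=[-2.2200]  x^+=[1.0874]  P^+=[0.0390]
step 2: x^-=[1.0874]  P^-=[0.1290]  H_jac=[2.1749]  S=[1.0900]  K=[0.2573]  nu=[-0.6525]  x^+=[0.9195]  P^+=[0.0568]

H_jac[0,0] = 2.1749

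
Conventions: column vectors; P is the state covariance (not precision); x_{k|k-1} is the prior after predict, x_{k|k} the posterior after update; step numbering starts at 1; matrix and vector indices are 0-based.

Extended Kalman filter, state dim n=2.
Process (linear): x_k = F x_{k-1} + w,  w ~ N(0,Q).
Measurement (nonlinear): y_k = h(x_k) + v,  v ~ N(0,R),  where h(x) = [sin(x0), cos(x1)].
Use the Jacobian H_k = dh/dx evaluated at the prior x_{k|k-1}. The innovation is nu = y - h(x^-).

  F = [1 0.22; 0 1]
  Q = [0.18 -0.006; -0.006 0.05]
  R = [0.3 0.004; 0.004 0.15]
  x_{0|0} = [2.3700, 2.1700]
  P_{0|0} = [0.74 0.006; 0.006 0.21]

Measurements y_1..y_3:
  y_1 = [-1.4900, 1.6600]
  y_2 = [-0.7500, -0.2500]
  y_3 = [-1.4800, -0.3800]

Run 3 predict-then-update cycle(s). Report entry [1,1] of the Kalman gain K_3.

step 1: x^-=[2.8474, 2.1700]  P^-=[0.9328 0.0462; 0.0462 0.2600]  H_jac=[-0.9570 0.0000; 0.0000 -0.8258]  S=[1.1544 0.0405; 0.0405 0.3273]  K=[-0.7726 -0.0209; -0.0153 -0.6541]  nu=[-1.7800, 2.2240]  x^+=[4.1761, 0.7426]  P^+=[0.2423 0.0075; 0.0075 0.1189]
step 2: x^-=[4.3394, 0.7426]  P^-=[0.4313 0.0277; 0.0277 0.1689]  H_jac=[-0.3644 0.0000; 0.0000 -0.6762]  S=[0.3573 0.0108; 0.0108 0.2272]  K=[-0.4380 -0.0616; -0.0130 -0.5020]  nu=[0.1813, -0.9867]  x^+=[4.3208, 1.2356]  P^+=[0.3614 0.0162; 0.0162 0.1114]
step 3: x^-=[4.5926, 1.2356]  P^-=[0.5539 0.0348; 0.0348 0.1614]  H_jac=[-0.1195 0.0000; 0.0000 -0.9443]  S=[0.3079 0.0079; 0.0079 0.2940]  K=[-0.2122 -0.1060; -0.0001 -0.5186]  nu=[-0.4872, -0.7090]  x^+=[4.7711, 1.6033]  P^+=[0.5364 0.0177; 0.0177 0.0824]

K[1,1] = -0.5186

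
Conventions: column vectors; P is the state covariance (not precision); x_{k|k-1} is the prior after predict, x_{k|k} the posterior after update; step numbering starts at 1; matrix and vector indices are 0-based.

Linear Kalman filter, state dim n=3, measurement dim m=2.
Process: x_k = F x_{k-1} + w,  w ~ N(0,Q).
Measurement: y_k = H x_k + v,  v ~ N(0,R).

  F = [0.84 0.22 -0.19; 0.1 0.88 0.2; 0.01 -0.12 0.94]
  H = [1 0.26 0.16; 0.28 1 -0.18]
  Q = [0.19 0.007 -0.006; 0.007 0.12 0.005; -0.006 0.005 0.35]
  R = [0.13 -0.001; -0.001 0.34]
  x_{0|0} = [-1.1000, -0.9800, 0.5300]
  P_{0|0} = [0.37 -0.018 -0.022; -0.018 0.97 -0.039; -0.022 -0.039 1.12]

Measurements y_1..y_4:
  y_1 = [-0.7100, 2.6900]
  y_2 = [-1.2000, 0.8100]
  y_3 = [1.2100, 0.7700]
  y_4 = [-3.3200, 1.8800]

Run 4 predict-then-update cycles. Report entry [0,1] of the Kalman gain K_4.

K[0,1] = -0.1363

step 1: x^-=[-1.2403, -0.8664, 0.6048]  P^-=[0.5421 0.1711 -0.2530; 0.1711 0.9019 0.0801; -0.2530 0.0801 1.3621]  S=[0.7826 0.5729; 0.5729 1.4210]  K=[0.7207 -0.0313; 0.0749 0.6280; 0.1465 -0.2251]  nu=[0.6588, 4.0125]  x^+=[-0.8910, 1.7030, -0.2018]  P^+=[0.1600 -0.1012 -0.2501; -0.1012 0.2831 0.2293; -0.2501 0.2293 1.3111]
step 2: x^-=[-0.3354, 1.3692, -0.4030]  P^-=[0.3872 -0.1171 -0.3807; -0.1171 0.4462 0.3823; -0.3807 0.3823 1.4563]  S=[0.4338 0.1506; 0.1506 0.6989]  K=[0.7051 -0.0663; -0.0354 0.5006; -0.1275 0.0469]  nu=[-1.1561, -0.5378]  x^+=[-1.1149, 1.1408, -0.2808]  P^+=[0.1826 -0.1366 -0.3457; -0.1366 0.2758 0.3738; -0.3457 0.3738 1.4496]
step 3: x^-=[-0.6322, 0.8363, -0.4120]  P^-=[0.4131 -0.1809 -0.4437; -0.1809 0.4871 0.5160; -0.4437 0.5160 1.5443]  S=[0.4225 0.1212; 0.1212 0.6671]  K=[0.7303 -0.1107; -0.0851 0.5304; -0.2075 0.2083]  nu=[1.6907, 0.0366]  x^+=[0.5984, 0.7118, -0.7552]  P^+=[0.1992 -0.1635 -0.3855; -0.1635 0.3073 0.4504; -0.3855 0.4504 1.5076]
step 4: x^-=[0.8027, 0.5351, -0.7893]  P^-=[0.4248 -0.2115 -0.4658; -0.2115 0.5346 0.5814; -0.4658 0.5814 1.5781]  S=[0.4207 0.1134; 0.1134 0.6782]  K=[0.7387 -0.1363; -0.1032 0.5638; -0.2242 0.2836]  nu=[-4.1356, 0.9780]  x^+=[-2.3856, 1.5133, 0.4153]  P^+=[0.2055 -0.1761 -0.3972; -0.1761 0.3277 0.4809; -0.3972 0.4809 1.5169]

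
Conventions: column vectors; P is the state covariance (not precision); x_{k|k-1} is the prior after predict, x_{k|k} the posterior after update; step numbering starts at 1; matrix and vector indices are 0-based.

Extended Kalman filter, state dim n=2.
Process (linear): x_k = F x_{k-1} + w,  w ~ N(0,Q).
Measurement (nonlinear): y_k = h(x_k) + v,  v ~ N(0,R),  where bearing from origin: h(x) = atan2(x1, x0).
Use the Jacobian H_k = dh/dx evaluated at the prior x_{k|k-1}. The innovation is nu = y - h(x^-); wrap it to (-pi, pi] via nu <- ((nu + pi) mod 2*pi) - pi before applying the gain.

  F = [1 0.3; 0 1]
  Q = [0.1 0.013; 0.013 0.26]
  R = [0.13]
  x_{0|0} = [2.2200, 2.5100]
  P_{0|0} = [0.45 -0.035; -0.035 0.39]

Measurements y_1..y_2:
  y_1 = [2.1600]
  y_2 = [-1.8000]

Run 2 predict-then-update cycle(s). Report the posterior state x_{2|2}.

x_post = [4.5271, 2.2918]

step 1: x^-=[2.9730, 2.5100]  P^-=[0.5641 0.0950; 0.0950 0.6500]  H_jac=[-0.1658 0.1964]  S=[0.1644]  K=[-0.4555; 0.6807]  nu=[1.4588]  x^+=[2.3086, 3.5030]  P^+=[0.5300 0.1460; 0.1460 0.5738]
step 2: x^-=[3.3595, 3.5030]  P^-=[0.7692 0.3311; 0.3311 0.8338]  H_jac=[-0.1487 0.1426]  S=[0.1499]  K=[-0.4480; 0.4647]  nu=[-2.6063]  x^+=[4.5271, 2.2918]  P^+=[0.7391 0.3623; 0.3623 0.8015]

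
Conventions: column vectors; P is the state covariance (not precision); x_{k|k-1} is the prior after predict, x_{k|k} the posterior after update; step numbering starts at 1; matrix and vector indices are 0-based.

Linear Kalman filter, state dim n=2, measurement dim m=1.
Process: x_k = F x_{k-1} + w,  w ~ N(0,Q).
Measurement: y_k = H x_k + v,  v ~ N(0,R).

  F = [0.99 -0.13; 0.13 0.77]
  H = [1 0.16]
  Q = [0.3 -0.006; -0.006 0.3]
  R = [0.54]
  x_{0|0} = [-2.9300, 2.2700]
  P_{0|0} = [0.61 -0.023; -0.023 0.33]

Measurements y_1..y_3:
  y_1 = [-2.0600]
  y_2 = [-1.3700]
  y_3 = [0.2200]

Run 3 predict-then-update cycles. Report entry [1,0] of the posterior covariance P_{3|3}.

step 1: x^-=[-3.1958, 1.3670]  P^-=[0.9094 0.0223; 0.0223 0.5014]  S=[1.4693]  K=[0.6213; 0.0698]  nu=[0.9171]  x^+=[-2.6260, 1.4310]  P^+=[0.3421 -0.0414; -0.0414 0.4942]
step 2: x^-=[-2.7858, 0.7605]  P^-=[0.6543 -0.0423; -0.0423 0.5905]  S=[1.1959]  K=[0.5415; 0.0436]  nu=[1.2941]  x^+=[-2.0850, 0.8170]  P^+=[0.3037 -0.0705; -0.0705 0.5882]
step 3: x^-=[-2.1704, 0.3580]  P^-=[0.6257 -0.0784; -0.0784 0.6398]  S=[1.1570]  K=[0.5300; 0.0207]  nu=[2.3331]  x^+=[-0.9339, 0.4064]  P^+=[0.3008 -0.0911; -0.0911 0.6393]

P_post[1,0] = -0.0911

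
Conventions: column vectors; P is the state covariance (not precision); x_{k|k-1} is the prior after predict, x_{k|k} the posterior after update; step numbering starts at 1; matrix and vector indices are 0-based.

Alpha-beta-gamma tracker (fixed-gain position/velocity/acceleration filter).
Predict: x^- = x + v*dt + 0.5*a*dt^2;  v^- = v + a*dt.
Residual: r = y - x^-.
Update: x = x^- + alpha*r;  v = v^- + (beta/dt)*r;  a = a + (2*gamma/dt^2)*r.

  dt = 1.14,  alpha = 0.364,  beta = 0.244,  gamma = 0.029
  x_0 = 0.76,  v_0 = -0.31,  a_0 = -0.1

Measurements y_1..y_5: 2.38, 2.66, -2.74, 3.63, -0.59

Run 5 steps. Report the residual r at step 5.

resid = -1.7118

step 1: x_pred=0.3416  r=2.0384  x^+=1.0836  v^+=0.0123  a^+=-0.0090
step 2: x_pred=1.0917  r=1.5683  x^+=1.6626  v^+=0.3377  a^+=0.0610
step 3: x_pred=2.0871  r=-4.8271  x^+=0.3300  v^+=-0.6260  a^+=-0.1545
step 4: x_pred=-0.4840  r=4.1140  x^+=1.0135  v^+=0.0784  a^+=0.0291
step 5: x_pred=1.1218  r=-1.7118  x^+=0.4987  v^+=-0.2548  a^+=-0.0473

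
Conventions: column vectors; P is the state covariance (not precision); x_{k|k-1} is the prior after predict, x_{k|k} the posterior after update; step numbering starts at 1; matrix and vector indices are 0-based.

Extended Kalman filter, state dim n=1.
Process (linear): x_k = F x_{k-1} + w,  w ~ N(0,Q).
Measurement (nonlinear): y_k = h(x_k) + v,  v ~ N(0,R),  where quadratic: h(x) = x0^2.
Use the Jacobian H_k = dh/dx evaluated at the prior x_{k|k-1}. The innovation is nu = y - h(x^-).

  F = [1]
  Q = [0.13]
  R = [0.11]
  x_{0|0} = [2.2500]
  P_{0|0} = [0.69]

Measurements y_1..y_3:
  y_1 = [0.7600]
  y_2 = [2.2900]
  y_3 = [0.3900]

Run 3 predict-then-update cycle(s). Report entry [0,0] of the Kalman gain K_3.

step 1: x^-=[2.2500]  P^-=[0.8200]  H_jac=[4.5000]  S=[16.7150]  K=[0.2208]  nu=[-4.3025]  x^+=[1.3002]  P^+=[0.0054]
step 2: x^-=[1.3002]  P^-=[0.1354]  H_jac=[2.6004]  S=[1.0255]  K=[0.3433]  nu=[0.5995]  x^+=[1.5060]  P^+=[0.0145]
step 3: x^-=[1.5060]  P^-=[0.1445]  H_jac=[3.0120]  S=[1.4211]  K=[0.3063]  nu=[-1.8781]  x^+=[0.9307]  P^+=[0.0112]

K[0,0] = 0.3063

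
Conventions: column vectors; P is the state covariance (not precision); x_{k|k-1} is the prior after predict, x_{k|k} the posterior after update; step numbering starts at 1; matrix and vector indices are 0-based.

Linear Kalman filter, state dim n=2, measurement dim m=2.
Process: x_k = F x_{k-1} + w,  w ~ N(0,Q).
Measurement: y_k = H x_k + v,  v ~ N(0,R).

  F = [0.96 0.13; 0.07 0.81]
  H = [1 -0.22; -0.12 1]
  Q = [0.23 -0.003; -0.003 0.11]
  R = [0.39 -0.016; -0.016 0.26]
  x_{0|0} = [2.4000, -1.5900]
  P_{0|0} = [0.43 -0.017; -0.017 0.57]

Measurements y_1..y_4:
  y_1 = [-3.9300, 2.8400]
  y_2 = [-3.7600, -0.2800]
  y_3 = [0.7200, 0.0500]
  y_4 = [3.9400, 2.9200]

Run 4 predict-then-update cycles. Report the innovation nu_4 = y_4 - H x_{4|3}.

step 1: x^-=[2.0973, -1.1199]  P^-=[0.6317 0.0725; 0.0725 0.4842]  S=[1.0132 -0.1239; -0.1239 0.7358]  K=[0.6199 0.0999; 0.0464 0.6539]  nu=[-6.2737, 4.2116]  x^+=[-1.3710, 1.3431]  P^+=[0.2503 0.0461; 0.0461 0.1748]
step 2: x^-=[-1.1416, 0.9919]  P^-=[0.4751 0.0685; 0.0685 0.2311]  S=[0.8462 -0.0536; -0.0536 0.4816]  K=[0.5491 0.0849; 0.0505 0.4686]  nu=[-2.4002, -1.4089]  x^+=[-2.5791, 0.2105]  P^+=[0.2216 0.0399; 0.0399 0.1258]
step 3: x^-=[-2.4486, -0.0100]  P^-=[0.4463 0.0565; 0.0565 0.1981]  S=[0.8210 -0.0551; -0.0551 0.4510]  K=[0.5332 0.0718; 0.0446 0.4298]  nu=[3.1664, -0.2338]  x^+=[-0.7769, 0.0307]  P^+=[0.2147 0.0359; 0.0359 0.1153]
step 4: x^-=[-0.7418, -0.0295]  P^-=[0.4388 0.0518; 0.0518 0.1908]  S=[0.8152 -0.0575; -0.0575 0.4447]  K=[0.5289 0.0664; 0.0417 0.4205]  nu=[4.6753, 2.8605]  x^+=[1.9212, 1.3682]  P^+=[0.2128 0.0343; 0.0343 0.1128]

innov = [4.6753, 2.8605]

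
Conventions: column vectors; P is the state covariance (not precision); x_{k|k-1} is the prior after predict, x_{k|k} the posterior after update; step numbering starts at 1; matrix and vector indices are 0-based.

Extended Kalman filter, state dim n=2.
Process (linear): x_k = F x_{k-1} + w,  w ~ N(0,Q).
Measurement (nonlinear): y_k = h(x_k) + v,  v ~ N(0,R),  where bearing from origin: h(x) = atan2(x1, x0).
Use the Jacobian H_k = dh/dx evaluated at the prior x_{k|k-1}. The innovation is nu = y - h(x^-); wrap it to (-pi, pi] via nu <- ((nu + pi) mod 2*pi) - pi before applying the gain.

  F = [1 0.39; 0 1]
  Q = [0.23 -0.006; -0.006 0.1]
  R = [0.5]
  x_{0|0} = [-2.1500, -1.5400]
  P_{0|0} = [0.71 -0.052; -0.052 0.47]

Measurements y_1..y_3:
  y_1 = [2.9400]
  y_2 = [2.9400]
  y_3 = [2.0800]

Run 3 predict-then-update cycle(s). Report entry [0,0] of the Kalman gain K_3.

K[0,0] = 0.0071

step 1: x^-=[-2.7506, -1.5400]  P^-=[0.9709 0.1253; 0.1253 0.5700]  H_jac=[0.1550 -0.2768]  S=[0.5562]  K=[0.2082; -0.2487]  nu=[-0.7120]  x^+=[-2.8988, -1.3629]  P^+=[0.9468 0.1541; 0.1541 0.5356]
step 2: x^-=[-3.4303, -1.3629]  P^-=[1.3785 0.3570; 0.3570 0.6356]  H_jac=[0.1000 -0.2518]  S=[0.5361]  K=[0.0896; -0.2319]  nu=[-0.5798]  x^+=[-3.4823, -1.2285]  P^+=[1.3742 0.3681; 0.3681 0.6068]
step 3: x^-=[-3.9614, -1.2285]  P^-=[1.9836 0.5987; 0.5987 0.7068]  H_jac=[0.0714 -0.2303]  S=[0.5279]  K=[0.0071; -0.2273]  nu=[-1.3623]  x^+=[-3.9711, -0.9188]  P^+=[1.9836 0.5996; 0.5996 0.6795]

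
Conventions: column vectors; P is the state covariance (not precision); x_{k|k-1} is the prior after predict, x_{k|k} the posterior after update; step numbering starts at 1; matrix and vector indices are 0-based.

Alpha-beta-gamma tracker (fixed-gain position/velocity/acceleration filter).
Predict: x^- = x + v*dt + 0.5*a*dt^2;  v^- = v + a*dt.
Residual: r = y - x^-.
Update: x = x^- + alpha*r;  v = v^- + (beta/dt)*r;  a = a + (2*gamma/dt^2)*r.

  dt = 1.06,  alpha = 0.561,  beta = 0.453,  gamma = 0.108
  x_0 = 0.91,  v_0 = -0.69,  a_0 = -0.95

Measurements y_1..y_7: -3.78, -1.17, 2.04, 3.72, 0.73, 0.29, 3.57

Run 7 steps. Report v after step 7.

v_post = 0.2992

step 1: x_pred=-0.3551  r=-3.4249  x^+=-2.2765  v^+=-3.1607  a^+=-1.6084
step 2: x_pred=-6.5304  r=5.3604  x^+=-3.5232  v^+=-2.5748  a^+=-0.5779
step 3: x_pred=-6.5771  r=8.6171  x^+=-1.7429  v^+=0.4952  a^+=1.0786
step 4: x_pred=-0.6120  r=4.3320  x^+=1.8183  v^+=3.4899  a^+=1.9114
step 5: x_pred=6.5914  r=-5.8614  x^+=3.3031  v^+=3.0111  a^+=0.7846
step 6: x_pred=6.9357  r=-6.6457  x^+=3.2075  v^+=1.0027  a^+=-0.4929
step 7: x_pred=3.9934  r=-0.4234  x^+=3.7559  v^+=0.2992  a^+=-0.5743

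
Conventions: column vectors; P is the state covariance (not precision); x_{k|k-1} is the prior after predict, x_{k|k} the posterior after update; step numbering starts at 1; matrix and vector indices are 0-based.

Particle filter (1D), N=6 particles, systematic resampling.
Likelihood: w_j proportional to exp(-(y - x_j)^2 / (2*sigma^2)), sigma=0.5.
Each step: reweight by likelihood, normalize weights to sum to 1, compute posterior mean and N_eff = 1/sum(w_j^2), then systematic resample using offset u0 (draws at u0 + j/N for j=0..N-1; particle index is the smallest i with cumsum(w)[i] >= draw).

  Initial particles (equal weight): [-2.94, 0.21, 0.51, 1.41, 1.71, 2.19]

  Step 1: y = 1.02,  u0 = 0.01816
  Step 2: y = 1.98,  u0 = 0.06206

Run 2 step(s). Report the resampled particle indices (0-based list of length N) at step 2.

resampled_idx = [3, 3, 4, 5, 5, 5]

step 1: w=[0.0000, 0.1312, 0.2897, 0.3595, 0.1881, 0.0315]  mean=1.0729  Neff=3.7489  idx=[1, 2, 2, 3, 3, 4]
step 2: w=[0.0010, 0.0069, 0.0069, 0.2696, 0.2696, 0.4462]  mean=1.5303  Neff=2.9027  idx=[3, 3, 4, 5, 5, 5]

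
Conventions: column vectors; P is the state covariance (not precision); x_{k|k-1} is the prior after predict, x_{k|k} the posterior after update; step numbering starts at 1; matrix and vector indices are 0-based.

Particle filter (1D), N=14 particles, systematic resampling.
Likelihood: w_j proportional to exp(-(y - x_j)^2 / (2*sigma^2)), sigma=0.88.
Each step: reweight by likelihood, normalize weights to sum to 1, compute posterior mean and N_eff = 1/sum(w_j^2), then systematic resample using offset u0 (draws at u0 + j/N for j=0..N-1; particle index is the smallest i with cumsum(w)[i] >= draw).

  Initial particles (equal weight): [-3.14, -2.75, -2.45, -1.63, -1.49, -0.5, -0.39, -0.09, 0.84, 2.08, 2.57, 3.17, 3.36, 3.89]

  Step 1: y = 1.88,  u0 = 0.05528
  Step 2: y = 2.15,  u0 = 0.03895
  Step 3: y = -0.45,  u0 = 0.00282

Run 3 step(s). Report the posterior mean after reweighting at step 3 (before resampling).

step 1: w=[0.0000, 0.0000, 0.0000, 0.0001, 0.0002, 0.0086, 0.0119, 0.0271, 0.1653, 0.3238, 0.2443, 0.1135, 0.0808, 0.0245]  mean=2.1545  Neff=4.6997  idx=[8, 8, 8, 9, 9, 9, 9, 10, 10, 10, 10, 11, 12, 13]
step 2: w=[0.0344, 0.0344, 0.0344, 0.1040, 0.1040, 0.1040, 0.1040, 0.0931, 0.0931, 0.0931, 0.0931, 0.0533, 0.0405, 0.0148]  mean=2.2710  Neff=11.6096  idx=[1, 3, 3, 4, 5, 5, 6, 7, 7, 8, 9, 10, 11, 12]
step 3: w=[0.7557, 0.0355, 0.0355, 0.0355, 0.0355, 0.0355, 0.0355, 0.0061, 0.0061, 0.0061, 0.0061, 0.0061, 0.0005, 0.0002]  mean=1.1587  Neff=1.7275  idx=[0, 0, 0, 0, 0, 0, 0, 0, 0, 0, 0, 1, 3, 5]

post_mean = 1.1587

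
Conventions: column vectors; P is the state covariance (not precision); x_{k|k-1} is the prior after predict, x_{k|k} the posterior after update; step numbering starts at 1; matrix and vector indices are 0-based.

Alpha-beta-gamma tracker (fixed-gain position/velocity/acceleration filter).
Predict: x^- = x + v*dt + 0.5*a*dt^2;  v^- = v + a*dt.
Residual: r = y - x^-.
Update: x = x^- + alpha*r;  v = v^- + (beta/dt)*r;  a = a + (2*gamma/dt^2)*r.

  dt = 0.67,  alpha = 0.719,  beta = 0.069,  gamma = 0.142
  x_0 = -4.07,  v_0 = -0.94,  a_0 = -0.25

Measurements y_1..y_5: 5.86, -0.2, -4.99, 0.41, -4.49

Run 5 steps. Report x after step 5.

step 1: x_pred=-4.7559  r=10.6159  x^+=2.8769  v^+=-0.0142  a^+=6.4662
step 2: x_pred=4.3187  r=-4.5187  x^+=1.0698  v^+=3.8528  a^+=3.6074
step 3: x_pred=4.4608  r=-9.4508  x^+=-2.3343  v^+=5.2965  a^+=-2.3717
step 4: x_pred=0.6820  r=-0.2720  x^+=0.4864  v^+=3.6794  a^+=-2.5438
step 5: x_pred=2.3807  r=-6.8707  x^+=-2.5593  v^+=1.2675  a^+=-6.8906

x_post = -2.5593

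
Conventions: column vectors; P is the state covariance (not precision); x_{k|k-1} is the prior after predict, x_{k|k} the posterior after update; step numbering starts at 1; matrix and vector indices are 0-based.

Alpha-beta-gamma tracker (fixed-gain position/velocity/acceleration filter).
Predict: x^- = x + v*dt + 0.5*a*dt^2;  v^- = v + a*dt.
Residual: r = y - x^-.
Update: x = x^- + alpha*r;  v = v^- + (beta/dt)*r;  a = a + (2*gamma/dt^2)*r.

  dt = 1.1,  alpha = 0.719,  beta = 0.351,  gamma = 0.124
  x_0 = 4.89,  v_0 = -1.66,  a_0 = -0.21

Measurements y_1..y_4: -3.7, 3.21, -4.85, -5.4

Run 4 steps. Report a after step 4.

step 1: x_pred=2.9369  r=-6.6369  x^+=-1.8350  v^+=-4.0088  a^+=-1.5703
step 2: x_pred=-7.1947  r=10.4047  x^+=0.2863  v^+=-2.4161  a^+=0.5622
step 3: x_pred=-2.0312  r=-2.8188  x^+=-4.0579  v^+=-2.6970  a^+=-0.0155
step 4: x_pred=-7.0341  r=1.6341  x^+=-5.8592  v^+=-2.1927  a^+=0.3194

a_post = 0.3194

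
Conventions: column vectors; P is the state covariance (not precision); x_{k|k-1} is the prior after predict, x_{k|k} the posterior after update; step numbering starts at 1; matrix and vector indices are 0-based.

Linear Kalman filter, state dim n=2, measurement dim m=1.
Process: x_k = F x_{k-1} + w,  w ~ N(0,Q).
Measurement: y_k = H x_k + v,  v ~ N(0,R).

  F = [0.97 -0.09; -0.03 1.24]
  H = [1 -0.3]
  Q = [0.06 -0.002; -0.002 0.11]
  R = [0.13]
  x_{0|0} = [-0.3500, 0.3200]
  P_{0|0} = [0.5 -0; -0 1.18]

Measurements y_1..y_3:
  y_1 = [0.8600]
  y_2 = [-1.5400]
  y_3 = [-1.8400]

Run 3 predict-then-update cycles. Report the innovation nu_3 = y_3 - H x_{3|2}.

step 1: x^-=[-0.3683, 0.4073]  P^-=[0.5400 -0.1482; -0.1482 1.9248]  S=[0.9322]  K=[0.6270; -0.7785]  nu=[1.3505]  x^+=[0.4785, -0.6440]  P^+=[0.1735 0.3068; 0.3068 1.3599]
step 2: x^-=[0.5221, -0.8129]  P^-=[0.1807 0.2110; 0.2110 2.1783]  S=[0.3802]  K=[0.3089; -1.1639]  nu=[-2.3059]  x^+=[-0.1902, 1.8709]  P^+=[0.1445 0.3477; 0.3477 1.6633]
step 3: x^-=[-0.3529, 2.3257]  P^-=[0.1487 0.2273; 0.2273 2.6417]  S=[0.3801]  K=[0.2118; -1.4872]  nu=[-0.7894]  x^+=[-0.5201, 3.4996]  P^+=[0.1316 0.3470; 0.3470 1.8012]

innov = [-0.7894]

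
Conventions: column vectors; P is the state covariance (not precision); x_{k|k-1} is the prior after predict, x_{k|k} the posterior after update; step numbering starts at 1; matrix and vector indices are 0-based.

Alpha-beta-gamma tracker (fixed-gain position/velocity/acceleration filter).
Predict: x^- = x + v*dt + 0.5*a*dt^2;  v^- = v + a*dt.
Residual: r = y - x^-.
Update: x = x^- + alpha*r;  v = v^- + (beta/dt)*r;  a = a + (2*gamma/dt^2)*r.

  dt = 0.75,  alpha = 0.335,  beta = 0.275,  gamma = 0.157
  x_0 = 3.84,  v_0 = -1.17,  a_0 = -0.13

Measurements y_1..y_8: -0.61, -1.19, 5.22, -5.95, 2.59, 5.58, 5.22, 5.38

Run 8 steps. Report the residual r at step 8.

resid = -12.9467

step 1: x_pred=2.9259  r=-3.5359  x^+=1.7414  v^+=-2.5640  a^+=-2.1038
step 2: x_pred=-0.7733  r=-0.4167  x^+=-0.9129  v^+=-4.2947  a^+=-2.3364
step 3: x_pred=-4.7910  r=10.0110  x^+=-1.4373  v^+=-2.3763  a^+=3.2519
step 4: x_pred=-2.3049  r=-3.6451  x^+=-3.5260  v^+=-1.2739  a^+=1.2172
step 5: x_pred=-4.1391  r=6.7291  x^+=-1.8849  v^+=2.1064  a^+=4.9735
step 6: x_pred=1.0937  r=4.4863  x^+=2.5966  v^+=7.4815  a^+=7.4779
step 7: x_pred=10.3109  r=-5.0909  x^+=8.6054  v^+=11.2232  a^+=4.6360
step 8: x_pred=18.3267  r=-12.9467  x^+=13.9896  v^+=9.9531  a^+=-2.5911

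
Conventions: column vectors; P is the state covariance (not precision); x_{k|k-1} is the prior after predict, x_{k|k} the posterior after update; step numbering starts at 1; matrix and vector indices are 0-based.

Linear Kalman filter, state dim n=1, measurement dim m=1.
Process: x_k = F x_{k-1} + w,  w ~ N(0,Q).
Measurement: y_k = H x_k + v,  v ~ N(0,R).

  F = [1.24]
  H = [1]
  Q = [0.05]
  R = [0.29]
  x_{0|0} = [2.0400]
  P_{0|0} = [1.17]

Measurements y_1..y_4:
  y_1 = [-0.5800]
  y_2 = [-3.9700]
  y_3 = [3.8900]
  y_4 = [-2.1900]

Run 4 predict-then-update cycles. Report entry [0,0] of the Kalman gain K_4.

step 1: x^-=[2.5296]  P^-=[1.8490]  S=[2.1390]  K=[0.8644]  nu=[-3.1096]  x^+=[-0.1584]  P^+=[0.2507]
step 2: x^-=[-0.1964]  P^-=[0.4354]  S=[0.7254]  K=[0.6002]  nu=[-3.7736]  x^+=[-2.4615]  P^+=[0.1741]
step 3: x^-=[-3.0523]  P^-=[0.3177]  S=[0.6077]  K=[0.5228]  nu=[6.9423]  x^+=[0.5768]  P^+=[0.1516]
step 4: x^-=[0.7153]  P^-=[0.2831]  S=[0.5731]  K=[0.4940]  nu=[-2.9053]  x^+=[-0.7199]  P^+=[0.1433]

K[0,0] = 0.4940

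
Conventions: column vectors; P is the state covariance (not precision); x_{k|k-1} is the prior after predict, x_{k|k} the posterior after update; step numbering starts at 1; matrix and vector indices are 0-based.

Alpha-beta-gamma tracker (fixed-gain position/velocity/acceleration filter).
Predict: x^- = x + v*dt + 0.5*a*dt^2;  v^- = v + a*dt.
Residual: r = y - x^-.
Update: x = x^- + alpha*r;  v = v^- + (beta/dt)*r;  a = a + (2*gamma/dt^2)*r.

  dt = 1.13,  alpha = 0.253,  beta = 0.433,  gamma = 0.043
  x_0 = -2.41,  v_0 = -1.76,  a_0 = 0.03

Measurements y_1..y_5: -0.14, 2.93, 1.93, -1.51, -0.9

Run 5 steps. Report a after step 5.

step 1: x_pred=-4.3796  r=4.2396  x^+=-3.3070  v^+=-0.1015  a^+=0.3155
step 2: x_pred=-3.2203  r=6.1503  x^+=-1.6643  v^+=2.6117  a^+=0.7298
step 3: x_pred=1.7529  r=0.1771  x^+=1.7977  v^+=3.5042  a^+=0.7417
step 4: x_pred=6.2310  r=-7.7410  x^+=4.2726  v^+=1.3761  a^+=0.2203
step 5: x_pred=5.9682  r=-6.8682  x^+=4.2305  v^+=-1.0067  a^+=-0.2422

a_post = -0.2422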